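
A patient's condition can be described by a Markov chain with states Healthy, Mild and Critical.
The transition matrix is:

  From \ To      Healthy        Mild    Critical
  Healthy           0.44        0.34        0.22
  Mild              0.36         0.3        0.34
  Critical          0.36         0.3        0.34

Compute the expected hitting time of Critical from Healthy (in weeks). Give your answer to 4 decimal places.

Let t(s) be the expected number of weeks to first reach Critical from state s, with t(Critical) = 0. Conditioning on the first week:
t(Healthy) = 1 + 0.44·t(Healthy) + 0.34·t(Mild)
t(Mild) = 1 + 0.36·t(Healthy) + 0.3·t(Mild)
Solving: t(Healthy) = 3.8576, t(Mild) = 3.4125.
Expected weeks from Healthy to Critical: 3.8576.

3.8576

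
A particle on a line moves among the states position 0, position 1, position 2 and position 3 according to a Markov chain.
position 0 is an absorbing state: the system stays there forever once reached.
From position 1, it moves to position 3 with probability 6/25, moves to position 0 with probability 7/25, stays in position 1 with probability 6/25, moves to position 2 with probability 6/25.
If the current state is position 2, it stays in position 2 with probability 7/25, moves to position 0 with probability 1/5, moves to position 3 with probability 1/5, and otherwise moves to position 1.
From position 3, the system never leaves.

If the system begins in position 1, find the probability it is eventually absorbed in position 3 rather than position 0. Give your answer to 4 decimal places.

Let h(s) be the probability of absorption at position 3 starting from transient state s. Then h(position 3) = 1 and h(position 0) = 0. By first-step analysis:
h(position 1) = 0.28·0 + 0.24·h(position 1) + 0.24·h(position 2) + 0.24·1
h(position 2) = 0.2·0 + 0.32·h(position 1) + 0.28·h(position 2) + 0.2·1
Solving: h(position 1) = 0.4694, h(position 2) = 0.4864.
Starting from position 1, the probability is 0.4694.

0.4694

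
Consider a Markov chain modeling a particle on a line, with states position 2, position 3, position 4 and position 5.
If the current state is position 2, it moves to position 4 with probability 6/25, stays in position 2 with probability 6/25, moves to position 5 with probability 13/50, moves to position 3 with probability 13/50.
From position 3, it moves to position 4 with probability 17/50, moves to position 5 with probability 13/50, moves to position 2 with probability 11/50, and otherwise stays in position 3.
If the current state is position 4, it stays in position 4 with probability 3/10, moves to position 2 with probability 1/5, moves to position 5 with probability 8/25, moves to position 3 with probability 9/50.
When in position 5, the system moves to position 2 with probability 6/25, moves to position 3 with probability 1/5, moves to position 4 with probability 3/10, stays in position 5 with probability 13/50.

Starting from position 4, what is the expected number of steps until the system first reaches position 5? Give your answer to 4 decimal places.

Let t(s) be the expected number of steps to first reach position 5 from state s, with t(position 5) = 0. Conditioning on the first step:
t(position 2) = 1 + 0.24·t(position 2) + 0.26·t(position 3) + 0.24·t(position 4)
t(position 3) = 1 + 0.22·t(position 2) + 0.18·t(position 3) + 0.34·t(position 4)
t(position 4) = 1 + 0.2·t(position 2) + 0.18·t(position 3) + 0.3·t(position 4)
Solving: t(position 2) = 3.6137, t(position 3) = 3.5925, t(position 4) = 3.3849.
Expected steps from position 4 to position 5: 3.3849.

3.3849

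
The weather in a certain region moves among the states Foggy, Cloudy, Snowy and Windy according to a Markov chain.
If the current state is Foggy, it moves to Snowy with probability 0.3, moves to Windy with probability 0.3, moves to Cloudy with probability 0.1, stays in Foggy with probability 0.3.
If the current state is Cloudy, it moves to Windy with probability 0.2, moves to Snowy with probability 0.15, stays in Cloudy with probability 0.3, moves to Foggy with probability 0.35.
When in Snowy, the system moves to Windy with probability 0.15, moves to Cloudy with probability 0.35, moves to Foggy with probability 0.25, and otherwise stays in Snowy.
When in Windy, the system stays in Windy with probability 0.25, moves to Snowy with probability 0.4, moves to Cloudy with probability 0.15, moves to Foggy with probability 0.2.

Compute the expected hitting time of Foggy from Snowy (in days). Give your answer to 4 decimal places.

3.6944

Let t(s) be the expected number of days to first reach Foggy from state s, with t(Foggy) = 0. Conditioning on the first day:
t(Cloudy) = 1 + 0.3·t(Cloudy) + 0.15·t(Snowy) + 0.2·t(Windy)
t(Snowy) = 1 + 0.35·t(Cloudy) + 0.25·t(Snowy) + 0.15·t(Windy)
t(Windy) = 1 + 0.15·t(Cloudy) + 0.4·t(Snowy) + 0.25·t(Windy)
Solving: t(Cloudy) = 3.3559, t(Snowy) = 3.6944, t(Windy) = 3.9749.
Expected days from Snowy to Foggy: 3.6944.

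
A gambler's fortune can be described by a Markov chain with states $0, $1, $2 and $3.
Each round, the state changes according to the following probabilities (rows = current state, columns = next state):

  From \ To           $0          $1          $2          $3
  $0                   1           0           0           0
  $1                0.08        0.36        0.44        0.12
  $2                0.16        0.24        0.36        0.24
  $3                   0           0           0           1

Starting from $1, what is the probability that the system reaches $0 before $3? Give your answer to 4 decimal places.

0.4000

Let h(s) be the probability of absorption at $0 starting from transient state s. Then h($0) = 1 and h($3) = 0. By first-step analysis:
h($1) = 0.08·1 + 0.36·h($1) + 0.44·h($2) + 0.12·0
h($2) = 0.16·1 + 0.24·h($1) + 0.36·h($2) + 0.24·0
Solving: h($1) = 0.4000, h($2) = 0.4000.
Starting from $1, the probability is 0.4000.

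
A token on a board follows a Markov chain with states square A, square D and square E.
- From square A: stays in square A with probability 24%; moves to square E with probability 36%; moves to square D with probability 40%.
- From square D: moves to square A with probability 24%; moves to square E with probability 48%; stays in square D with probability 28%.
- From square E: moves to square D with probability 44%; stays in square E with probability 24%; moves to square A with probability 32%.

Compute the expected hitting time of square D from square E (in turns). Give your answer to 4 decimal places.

Let t(s) be the expected number of turns to first reach square D from state s, with t(square D) = 0. Conditioning on the first turn:
t(square A) = 1 + 0.24·t(square A) + 0.36·t(square E)
t(square E) = 1 + 0.32·t(square A) + 0.24·t(square E)
Solving: t(square A) = 2.4221, t(square E) = 2.3356.
Expected turns from square E to square D: 2.3356.

2.3356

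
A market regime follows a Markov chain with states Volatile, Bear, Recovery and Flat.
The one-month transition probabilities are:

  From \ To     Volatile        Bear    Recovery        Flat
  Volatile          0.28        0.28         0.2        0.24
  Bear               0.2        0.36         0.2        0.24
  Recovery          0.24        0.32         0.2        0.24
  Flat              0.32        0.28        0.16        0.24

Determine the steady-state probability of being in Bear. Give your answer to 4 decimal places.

0.3126

Let the stationary distribution be π with π = πP and π_1 + π_2 + π_3 + π_4 = 1.
π_1 = 0.28·π_1 + 0.2·π_2 + 0.24·π_3 + 0.32·π_4
π_2 = 0.28·π_1 + 0.36·π_2 + 0.32·π_3 + 0.28·π_4
π_3 = 0.2·π_1 + 0.2·π_2 + 0.2·π_3 + 0.16·π_4
Solving with the normalization constraint gives π = (0.2570, 0.3126, 0.1904, 0.2400).
So the stationary probability of Bear is 0.3126.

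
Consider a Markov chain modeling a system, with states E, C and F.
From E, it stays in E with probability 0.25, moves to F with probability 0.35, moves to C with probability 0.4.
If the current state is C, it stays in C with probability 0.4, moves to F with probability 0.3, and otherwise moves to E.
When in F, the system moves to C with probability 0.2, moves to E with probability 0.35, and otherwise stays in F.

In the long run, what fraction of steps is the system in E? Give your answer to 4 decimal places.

Let the stationary distribution be π with π = πP and π_1 + π_2 + π_3 = 1.
π_1 = 0.25·π_1 + 0.3·π_2 + 0.35·π_3
π_2 = 0.4·π_1 + 0.4·π_2 + 0.2·π_3
Solving with the normalization constraint gives π = (0.3034, 0.3258, 0.3708).
So the stationary probability of E is 0.3034.

0.3034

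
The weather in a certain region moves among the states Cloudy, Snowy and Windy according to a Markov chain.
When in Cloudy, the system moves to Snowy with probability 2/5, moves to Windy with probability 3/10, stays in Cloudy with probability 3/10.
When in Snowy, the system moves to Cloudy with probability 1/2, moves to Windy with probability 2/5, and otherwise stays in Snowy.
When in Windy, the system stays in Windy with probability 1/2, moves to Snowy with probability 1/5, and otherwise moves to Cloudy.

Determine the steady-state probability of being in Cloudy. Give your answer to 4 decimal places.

0.3491

Let the stationary distribution be π with π = πP and π_1 + π_2 + π_3 = 1.
π_1 = 0.3·π_1 + 0.5·π_2 + 0.3·π_3
π_2 = 0.4·π_1 + 0.1·π_2 + 0.2·π_3
Solving with the normalization constraint gives π = (0.3491, 0.2453, 0.4057).
So the stationary probability of Cloudy is 0.3491.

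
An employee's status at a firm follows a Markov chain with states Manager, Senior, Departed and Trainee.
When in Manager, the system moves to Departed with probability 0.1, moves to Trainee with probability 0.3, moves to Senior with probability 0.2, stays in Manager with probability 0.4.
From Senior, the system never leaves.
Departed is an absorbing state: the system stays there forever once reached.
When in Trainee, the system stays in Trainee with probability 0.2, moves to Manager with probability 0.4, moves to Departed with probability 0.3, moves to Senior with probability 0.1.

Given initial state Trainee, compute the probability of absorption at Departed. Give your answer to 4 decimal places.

0.6111

Let h(s) be the probability of absorption at Departed starting from transient state s. Then h(Departed) = 1 and h(Senior) = 0. By first-step analysis:
h(Manager) = 0.4·h(Manager) + 0.2·0 + 0.1·1 + 0.3·h(Trainee)
h(Trainee) = 0.4·h(Manager) + 0.1·0 + 0.3·1 + 0.2·h(Trainee)
Solving: h(Manager) = 0.4722, h(Trainee) = 0.6111.
Starting from Trainee, the probability is 0.6111.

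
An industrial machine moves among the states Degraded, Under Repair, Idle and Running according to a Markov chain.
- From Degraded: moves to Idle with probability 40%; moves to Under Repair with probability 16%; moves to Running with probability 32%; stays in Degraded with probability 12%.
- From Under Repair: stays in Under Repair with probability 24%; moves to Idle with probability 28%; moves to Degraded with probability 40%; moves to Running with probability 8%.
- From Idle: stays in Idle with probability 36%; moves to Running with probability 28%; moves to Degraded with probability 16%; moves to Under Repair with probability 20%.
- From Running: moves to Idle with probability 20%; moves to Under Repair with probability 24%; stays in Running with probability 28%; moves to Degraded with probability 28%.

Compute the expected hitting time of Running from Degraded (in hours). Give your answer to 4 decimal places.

Let t(s) be the expected number of hours to first reach Running from state s, with t(Running) = 0. Conditioning on the first hour:
t(Degraded) = 1 + 0.12·t(Degraded) + 0.16·t(Under Repair) + 0.4·t(Idle)
t(Under Repair) = 1 + 0.4·t(Degraded) + 0.24·t(Under Repair) + 0.28·t(Idle)
t(Idle) = 1 + 0.16·t(Degraded) + 0.2·t(Under Repair) + 0.36·t(Idle)
Solving: t(Degraded) = 3.8466, t(Under Repair) = 4.8259, t(Idle) = 4.0323.
Expected hours from Degraded to Running: 3.8466.

3.8466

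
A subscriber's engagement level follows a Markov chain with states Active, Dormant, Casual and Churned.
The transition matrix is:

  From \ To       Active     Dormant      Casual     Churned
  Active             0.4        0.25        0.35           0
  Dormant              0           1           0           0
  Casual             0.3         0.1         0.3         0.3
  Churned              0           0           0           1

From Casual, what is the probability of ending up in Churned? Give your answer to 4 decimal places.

0.5714

Let h(s) be the probability of absorption at Churned starting from transient state s. Then h(Churned) = 1 and h(Dormant) = 0. By first-step analysis:
h(Active) = 0.4·h(Active) + 0.25·0 + 0.35·h(Casual)
h(Casual) = 0.3·h(Active) + 0.1·0 + 0.3·h(Casual) + 0.3·1
Solving: h(Active) = 0.3333, h(Casual) = 0.5714.
Starting from Casual, the probability is 0.5714.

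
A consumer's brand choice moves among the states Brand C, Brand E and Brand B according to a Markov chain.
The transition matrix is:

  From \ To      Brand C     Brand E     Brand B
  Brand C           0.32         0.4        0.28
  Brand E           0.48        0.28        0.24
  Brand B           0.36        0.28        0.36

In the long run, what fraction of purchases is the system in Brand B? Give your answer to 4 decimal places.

0.2902

Let the stationary distribution be π with π = πP and π_1 + π_2 + π_3 = 1.
π_1 = 0.32·π_1 + 0.48·π_2 + 0.36·π_3
π_2 = 0.4·π_1 + 0.28·π_2 + 0.28·π_3
Solving with the normalization constraint gives π = (0.3838, 0.3261, 0.2902).
So the stationary probability of Brand B is 0.2902.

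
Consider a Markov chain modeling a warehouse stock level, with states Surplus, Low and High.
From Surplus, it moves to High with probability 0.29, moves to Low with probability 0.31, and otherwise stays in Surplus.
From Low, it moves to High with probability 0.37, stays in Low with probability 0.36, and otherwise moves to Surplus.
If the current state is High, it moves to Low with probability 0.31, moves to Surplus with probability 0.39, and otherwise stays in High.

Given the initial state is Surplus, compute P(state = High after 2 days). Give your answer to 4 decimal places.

0.3177

Sum over the intermediate state after 1 day:
P = P(Surplus→Surplus)·P(Surplus→High) + P(Surplus→Low)·P(Low→High) + P(Surplus→High)·P(High→High)
  = 0.4×0.29 + 0.31×0.37 + 0.29×0.3
  = 0.1160 + 0.1147 + 0.0870 = 0.3177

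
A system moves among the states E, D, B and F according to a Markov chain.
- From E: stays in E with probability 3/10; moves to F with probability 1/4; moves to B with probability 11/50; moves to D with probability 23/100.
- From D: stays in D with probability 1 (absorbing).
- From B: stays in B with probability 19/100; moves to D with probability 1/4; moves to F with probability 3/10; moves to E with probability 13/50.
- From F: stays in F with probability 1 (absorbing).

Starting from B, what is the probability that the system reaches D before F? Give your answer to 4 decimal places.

Let h(s) be the probability of absorption at D starting from transient state s. Then h(D) = 1 and h(F) = 0. By first-step analysis:
h(E) = 0.3·h(E) + 0.23·1 + 0.22·h(B) + 0.25·0
h(B) = 0.26·h(E) + 0.25·1 + 0.19·h(B) + 0.3·0
Solving: h(E) = 0.4733, h(B) = 0.4606.
Starting from B, the probability is 0.4606.

0.4606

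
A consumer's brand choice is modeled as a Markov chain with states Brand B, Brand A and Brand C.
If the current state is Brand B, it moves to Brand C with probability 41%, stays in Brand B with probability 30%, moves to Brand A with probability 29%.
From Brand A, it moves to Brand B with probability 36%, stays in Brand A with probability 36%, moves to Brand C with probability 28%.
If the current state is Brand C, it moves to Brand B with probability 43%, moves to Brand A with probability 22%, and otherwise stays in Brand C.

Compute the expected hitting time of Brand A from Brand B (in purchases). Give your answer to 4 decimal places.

3.8034

Let t(s) be the expected number of purchases to first reach Brand A from state s, with t(Brand A) = 0. Conditioning on the first purchase:
t(Brand B) = 1 + 0.3·t(Brand B) + 0.41·t(Brand C)
t(Brand C) = 1 + 0.43·t(Brand B) + 0.35·t(Brand C)
Solving: t(Brand B) = 3.8034, t(Brand C) = 4.0545.
Expected purchases from Brand B to Brand A: 3.8034.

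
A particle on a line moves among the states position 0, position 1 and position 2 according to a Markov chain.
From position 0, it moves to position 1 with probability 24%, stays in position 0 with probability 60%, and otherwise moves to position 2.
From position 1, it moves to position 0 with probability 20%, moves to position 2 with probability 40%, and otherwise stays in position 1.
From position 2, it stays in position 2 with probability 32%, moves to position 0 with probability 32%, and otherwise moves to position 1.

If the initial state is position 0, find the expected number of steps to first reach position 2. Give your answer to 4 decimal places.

4.3750

Let t(s) be the expected number of steps to first reach position 2 from state s, with t(position 2) = 0. Conditioning on the first step:
t(position 0) = 1 + 0.6·t(position 0) + 0.24·t(position 1)
t(position 1) = 1 + 0.2·t(position 0) + 0.4·t(position 1)
Solving: t(position 0) = 4.3750, t(position 1) = 3.1250.
Expected steps from position 0 to position 2: 4.3750.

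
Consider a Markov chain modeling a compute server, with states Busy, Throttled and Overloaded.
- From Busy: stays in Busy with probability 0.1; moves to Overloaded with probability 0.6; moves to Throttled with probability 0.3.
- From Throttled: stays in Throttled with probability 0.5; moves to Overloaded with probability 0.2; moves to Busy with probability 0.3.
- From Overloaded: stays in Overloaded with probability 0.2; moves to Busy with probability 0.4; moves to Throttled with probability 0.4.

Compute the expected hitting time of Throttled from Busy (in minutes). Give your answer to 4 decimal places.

Let t(s) be the expected number of minutes to first reach Throttled from state s, with t(Throttled) = 0. Conditioning on the first minute:
t(Busy) = 1 + 0.1·t(Busy) + 0.6·t(Overloaded)
t(Overloaded) = 1 + 0.4·t(Busy) + 0.2·t(Overloaded)
Solving: t(Busy) = 2.9167, t(Overloaded) = 2.7083.
Expected minutes from Busy to Throttled: 2.9167.

2.9167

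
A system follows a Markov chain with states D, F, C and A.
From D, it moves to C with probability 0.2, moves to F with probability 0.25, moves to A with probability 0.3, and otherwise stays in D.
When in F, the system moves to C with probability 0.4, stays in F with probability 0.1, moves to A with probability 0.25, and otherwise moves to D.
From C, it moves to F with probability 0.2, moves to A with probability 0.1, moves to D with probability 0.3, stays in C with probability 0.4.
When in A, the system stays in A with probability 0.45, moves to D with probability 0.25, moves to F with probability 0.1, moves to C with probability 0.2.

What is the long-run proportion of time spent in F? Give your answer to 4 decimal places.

0.1689

Let the stationary distribution be π with π = πP and π_1 + π_2 + π_3 + π_4 = 1.
π_1 = 0.25·π_1 + 0.25·π_2 + 0.3·π_3 + 0.25·π_4
π_2 = 0.25·π_1 + 0.1·π_2 + 0.2·π_3 + 0.1·π_4
π_3 = 0.2·π_1 + 0.4·π_2 + 0.4·π_3 + 0.2·π_4
Solving with the normalization constraint gives π = (0.2646, 0.1689, 0.2922, 0.2742).
So the stationary probability of F is 0.1689.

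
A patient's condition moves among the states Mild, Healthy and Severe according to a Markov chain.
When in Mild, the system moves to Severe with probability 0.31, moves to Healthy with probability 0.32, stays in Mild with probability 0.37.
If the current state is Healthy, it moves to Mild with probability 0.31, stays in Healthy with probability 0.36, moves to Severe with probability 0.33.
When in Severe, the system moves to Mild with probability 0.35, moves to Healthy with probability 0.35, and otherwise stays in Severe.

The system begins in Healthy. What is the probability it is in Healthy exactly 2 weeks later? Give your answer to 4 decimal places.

Sum over the intermediate state after 1 week:
P = P(Healthy→Mild)·P(Mild→Healthy) + P(Healthy→Healthy)·P(Healthy→Healthy) + P(Healthy→Severe)·P(Severe→Healthy)
  = 0.31×0.32 + 0.36×0.36 + 0.33×0.35
  = 0.0992 + 0.1296 + 0.1155 = 0.3443

0.3443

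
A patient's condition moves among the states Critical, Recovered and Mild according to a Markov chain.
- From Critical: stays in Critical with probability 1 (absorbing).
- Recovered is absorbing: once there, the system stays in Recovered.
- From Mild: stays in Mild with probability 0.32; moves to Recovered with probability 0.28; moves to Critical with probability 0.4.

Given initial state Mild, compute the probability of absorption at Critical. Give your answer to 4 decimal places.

Let h(s) be the probability of absorption at Critical starting from transient state s. Then h(Critical) = 1 and h(Recovered) = 0. By first-step analysis:
h(Mild) = 0.4·1 + 0.28·0 + 0.32·h(Mild)
Solving: h(Mild) = 0.5882.
Starting from Mild, the probability is 0.5882.

0.5882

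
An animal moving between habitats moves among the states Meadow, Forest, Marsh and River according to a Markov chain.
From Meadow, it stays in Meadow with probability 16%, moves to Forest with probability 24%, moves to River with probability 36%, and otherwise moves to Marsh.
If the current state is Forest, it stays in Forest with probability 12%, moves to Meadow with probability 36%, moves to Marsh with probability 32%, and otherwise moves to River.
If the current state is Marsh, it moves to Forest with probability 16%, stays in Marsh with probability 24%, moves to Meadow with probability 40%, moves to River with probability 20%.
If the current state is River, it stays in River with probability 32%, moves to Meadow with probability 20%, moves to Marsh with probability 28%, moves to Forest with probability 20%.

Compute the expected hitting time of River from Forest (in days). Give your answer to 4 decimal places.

4.0087

Let t(s) be the expected number of days to first reach River from state s, with t(River) = 0. Conditioning on the first day:
t(Meadow) = 1 + 0.16·t(Meadow) + 0.24·t(Forest) + 0.24·t(Marsh)
t(Forest) = 1 + 0.36·t(Meadow) + 0.12·t(Forest) + 0.32·t(Marsh)
t(Marsh) = 1 + 0.4·t(Meadow) + 0.16·t(Forest) + 0.24·t(Marsh)
Solving: t(Meadow) = 3.4755, t(Forest) = 4.0087, t(Marsh) = 3.9889.
Expected days from Forest to River: 4.0087.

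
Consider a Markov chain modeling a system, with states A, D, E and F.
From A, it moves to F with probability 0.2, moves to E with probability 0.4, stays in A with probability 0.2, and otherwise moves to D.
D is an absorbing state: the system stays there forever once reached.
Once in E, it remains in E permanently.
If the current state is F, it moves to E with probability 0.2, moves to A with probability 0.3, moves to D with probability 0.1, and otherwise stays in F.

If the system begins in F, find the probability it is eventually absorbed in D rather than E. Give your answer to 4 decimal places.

Let h(s) be the probability of absorption at D starting from transient state s. Then h(D) = 1 and h(E) = 0. By first-step analysis:
h(A) = 0.2·h(A) + 0.2·1 + 0.4·0 + 0.2·h(F)
h(F) = 0.3·h(A) + 0.1·1 + 0.2·0 + 0.4·h(F)
Solving: h(A) = 0.3333, h(F) = 0.3333.
Starting from F, the probability is 0.3333.

0.3333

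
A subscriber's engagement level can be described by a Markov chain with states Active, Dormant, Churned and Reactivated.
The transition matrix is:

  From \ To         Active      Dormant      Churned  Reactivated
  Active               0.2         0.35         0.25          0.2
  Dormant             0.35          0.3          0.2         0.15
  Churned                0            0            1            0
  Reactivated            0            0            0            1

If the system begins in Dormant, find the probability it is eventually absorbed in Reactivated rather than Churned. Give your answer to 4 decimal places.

0.4343

Let h(s) be the probability of absorption at Reactivated starting from transient state s. Then h(Reactivated) = 1 and h(Churned) = 0. By first-step analysis:
h(Active) = 0.2·h(Active) + 0.35·h(Dormant) + 0.25·0 + 0.2·1
h(Dormant) = 0.35·h(Active) + 0.3·h(Dormant) + 0.2·0 + 0.15·1
Solving: h(Active) = 0.4400, h(Dormant) = 0.4343.
Starting from Dormant, the probability is 0.4343.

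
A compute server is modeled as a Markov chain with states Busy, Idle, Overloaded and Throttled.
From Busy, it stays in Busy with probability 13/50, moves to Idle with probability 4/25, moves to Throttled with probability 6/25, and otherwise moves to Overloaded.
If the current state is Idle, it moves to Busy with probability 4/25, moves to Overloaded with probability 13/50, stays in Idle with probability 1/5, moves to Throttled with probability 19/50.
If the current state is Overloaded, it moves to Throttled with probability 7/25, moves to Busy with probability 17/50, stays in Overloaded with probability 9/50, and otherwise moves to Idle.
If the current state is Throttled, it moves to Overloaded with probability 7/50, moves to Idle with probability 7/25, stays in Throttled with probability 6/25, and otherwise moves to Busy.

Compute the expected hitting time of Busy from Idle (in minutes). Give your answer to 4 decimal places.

Let t(s) be the expected number of minutes to first reach Busy from state s, with t(Busy) = 0. Conditioning on the first minute:
t(Idle) = 1 + 0.2·t(Idle) + 0.26·t(Overloaded) + 0.38·t(Throttled)
t(Overloaded) = 1 + 0.2·t(Idle) + 0.18·t(Overloaded) + 0.28·t(Throttled)
t(Throttled) = 1 + 0.28·t(Idle) + 0.14·t(Overloaded) + 0.24·t(Throttled)
Solving: t(Idle) = 3.9404, t(Overloaded) = 3.3354, t(Throttled) = 3.3819.
Expected minutes from Idle to Busy: 3.9404.

3.9404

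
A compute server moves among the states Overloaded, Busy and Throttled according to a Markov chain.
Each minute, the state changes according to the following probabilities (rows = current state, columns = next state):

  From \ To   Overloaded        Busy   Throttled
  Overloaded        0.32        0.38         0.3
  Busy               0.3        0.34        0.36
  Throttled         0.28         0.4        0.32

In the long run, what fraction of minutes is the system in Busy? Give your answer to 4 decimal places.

Let the stationary distribution be π with π = πP and π_1 + π_2 + π_3 = 1.
π_1 = 0.32·π_1 + 0.3·π_2 + 0.28·π_3
π_2 = 0.38·π_1 + 0.34·π_2 + 0.4·π_3
Solving with the normalization constraint gives π = (0.2994, 0.3717, 0.3289).
So the stationary probability of Busy is 0.3717.

0.3717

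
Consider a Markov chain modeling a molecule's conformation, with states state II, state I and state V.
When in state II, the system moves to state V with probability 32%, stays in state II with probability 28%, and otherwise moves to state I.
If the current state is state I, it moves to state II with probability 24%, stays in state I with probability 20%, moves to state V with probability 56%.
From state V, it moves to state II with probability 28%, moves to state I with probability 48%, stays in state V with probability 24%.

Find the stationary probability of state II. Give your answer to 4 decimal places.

Let the stationary distribution be π with π = πP and π_1 + π_2 + π_3 = 1.
π_1 = 0.28·π_1 + 0.24·π_2 + 0.28·π_3
π_2 = 0.4·π_1 + 0.2·π_2 + 0.48·π_3
Solving with the normalization constraint gives π = (0.2657, 0.3584, 0.3759).
So the stationary probability of state II is 0.2657.

0.2657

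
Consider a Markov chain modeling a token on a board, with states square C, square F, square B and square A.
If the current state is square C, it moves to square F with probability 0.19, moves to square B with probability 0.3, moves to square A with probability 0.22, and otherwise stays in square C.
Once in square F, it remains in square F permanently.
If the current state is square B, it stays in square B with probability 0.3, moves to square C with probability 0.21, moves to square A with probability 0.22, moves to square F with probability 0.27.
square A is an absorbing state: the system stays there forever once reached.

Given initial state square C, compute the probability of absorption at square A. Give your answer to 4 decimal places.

Let h(s) be the probability of absorption at square A starting from transient state s. Then h(square A) = 1 and h(square F) = 0. By first-step analysis:
h(square C) = 0.29·h(square C) + 0.19·0 + 0.3·h(square B) + 0.22·1
h(square B) = 0.21·h(square C) + 0.27·0 + 0.3·h(square B) + 0.22·1
Solving: h(square C) = 0.5069, h(square B) = 0.4664.
Starting from square C, the probability is 0.5069.

0.5069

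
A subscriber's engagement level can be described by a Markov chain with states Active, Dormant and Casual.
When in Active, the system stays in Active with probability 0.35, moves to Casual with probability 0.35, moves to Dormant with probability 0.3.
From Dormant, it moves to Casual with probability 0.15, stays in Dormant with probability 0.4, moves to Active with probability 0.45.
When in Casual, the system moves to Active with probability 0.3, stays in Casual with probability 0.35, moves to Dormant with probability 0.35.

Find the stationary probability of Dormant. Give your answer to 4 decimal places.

Let the stationary distribution be π with π = πP and π_1 + π_2 + π_3 = 1.
π_1 = 0.35·π_1 + 0.45·π_2 + 0.3·π_3
π_2 = 0.3·π_1 + 0.4·π_2 + 0.35·π_3
Solving with the normalization constraint gives π = (0.3709, 0.3489, 0.2802).
So the stationary probability of Dormant is 0.3489.

0.3489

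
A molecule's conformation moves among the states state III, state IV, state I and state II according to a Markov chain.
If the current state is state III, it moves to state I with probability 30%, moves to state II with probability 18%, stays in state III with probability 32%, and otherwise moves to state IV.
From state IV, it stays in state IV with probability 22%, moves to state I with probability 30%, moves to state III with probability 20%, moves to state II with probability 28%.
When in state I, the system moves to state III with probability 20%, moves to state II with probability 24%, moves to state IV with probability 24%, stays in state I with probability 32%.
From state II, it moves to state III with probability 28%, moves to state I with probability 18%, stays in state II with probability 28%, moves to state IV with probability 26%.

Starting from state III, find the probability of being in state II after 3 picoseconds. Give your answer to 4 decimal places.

Propagate the distribution vector 3 picoseconds from state III.
After 0 picoseconds: (1.0000, 0.0000, 0.0000, 0.0000)
After 1 picosecond: (0.3200, 0.2000, 0.3000, 0.1800)
After 2 picoseconds: (0.2528, 0.2268, 0.2844, 0.2360)
After 3 picoseconds: (0.2492, 0.2301, 0.2774, 0.2433)
P(in state II after 3 picoseconds) = 0.2433

0.2433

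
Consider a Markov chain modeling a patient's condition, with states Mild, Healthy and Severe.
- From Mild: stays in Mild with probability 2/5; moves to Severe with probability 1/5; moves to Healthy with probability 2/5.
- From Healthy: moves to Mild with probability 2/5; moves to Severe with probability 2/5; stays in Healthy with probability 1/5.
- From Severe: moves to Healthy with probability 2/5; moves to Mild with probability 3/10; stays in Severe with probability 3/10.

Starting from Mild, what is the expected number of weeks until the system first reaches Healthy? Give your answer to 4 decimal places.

Let t(s) be the expected number of weeks to first reach Healthy from state s, with t(Healthy) = 0. Conditioning on the first week:
t(Mild) = 1 + 0.4·t(Mild) + 0.2·t(Severe)
t(Severe) = 1 + 0.3·t(Mild) + 0.3·t(Severe)
Solving: t(Mild) = 2.5000, t(Severe) = 2.5000.
Expected weeks from Mild to Healthy: 2.5000.

2.5000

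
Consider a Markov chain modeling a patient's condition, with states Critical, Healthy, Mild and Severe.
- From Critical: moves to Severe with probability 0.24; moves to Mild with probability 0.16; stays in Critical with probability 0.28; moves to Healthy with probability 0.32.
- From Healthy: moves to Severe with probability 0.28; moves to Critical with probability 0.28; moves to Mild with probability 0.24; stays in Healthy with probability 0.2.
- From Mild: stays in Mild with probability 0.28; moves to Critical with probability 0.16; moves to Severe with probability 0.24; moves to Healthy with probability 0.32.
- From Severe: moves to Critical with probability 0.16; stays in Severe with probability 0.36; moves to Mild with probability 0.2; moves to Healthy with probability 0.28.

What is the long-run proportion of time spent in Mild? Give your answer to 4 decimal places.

Let the stationary distribution be π with π = πP and π_1 + π_2 + π_3 + π_4 = 1.
π_1 = 0.28·π_1 + 0.28·π_2 + 0.16·π_3 + 0.16·π_4
π_2 = 0.32·π_1 + 0.2·π_2 + 0.32·π_3 + 0.28·π_4
π_3 = 0.16·π_1 + 0.24·π_2 + 0.28·π_3 + 0.2·π_4
Solving with the normalization constraint gives π = (0.2194, 0.2755, 0.2198, 0.2853).
So the stationary probability of Mild is 0.2198.

0.2198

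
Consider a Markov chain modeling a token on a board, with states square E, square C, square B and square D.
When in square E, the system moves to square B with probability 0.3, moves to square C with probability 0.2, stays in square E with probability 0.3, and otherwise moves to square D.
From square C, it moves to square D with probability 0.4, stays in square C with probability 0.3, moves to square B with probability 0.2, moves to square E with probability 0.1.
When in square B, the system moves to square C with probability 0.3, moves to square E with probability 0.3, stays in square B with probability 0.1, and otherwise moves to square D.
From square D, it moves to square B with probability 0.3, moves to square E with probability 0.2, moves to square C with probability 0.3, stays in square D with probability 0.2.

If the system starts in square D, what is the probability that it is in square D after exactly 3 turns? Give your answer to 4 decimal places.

0.2770

Propagate the distribution vector 3 turns from square D.
After 0 turns: (0.0000, 0.0000, 0.0000, 1.0000)
After 1 turn: (0.2000, 0.3000, 0.3000, 0.2000)
After 2 turns: (0.2200, 0.2800, 0.2100, 0.2900)
After 3 turns: (0.2150, 0.2780, 0.2300, 0.2770)
P(in square D after 3 turns) = 0.2770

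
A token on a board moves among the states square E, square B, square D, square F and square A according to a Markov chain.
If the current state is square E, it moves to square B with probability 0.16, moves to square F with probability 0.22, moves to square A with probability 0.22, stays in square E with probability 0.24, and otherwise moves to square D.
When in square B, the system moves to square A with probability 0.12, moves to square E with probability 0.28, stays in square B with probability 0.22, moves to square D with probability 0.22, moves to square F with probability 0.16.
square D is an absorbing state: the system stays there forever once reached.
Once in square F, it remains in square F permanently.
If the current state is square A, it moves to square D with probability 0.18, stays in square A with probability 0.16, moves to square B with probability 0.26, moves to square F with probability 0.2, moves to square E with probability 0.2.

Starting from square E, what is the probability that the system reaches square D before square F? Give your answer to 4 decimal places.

Let h(s) be the probability of absorption at square D starting from transient state s. Then h(square D) = 1 and h(square F) = 0. By first-step analysis:
h(square E) = 0.24·h(square E) + 0.16·h(square B) + 0.16·1 + 0.22·0 + 0.22·h(square A)
h(square B) = 0.28·h(square E) + 0.22·h(square B) + 0.22·1 + 0.16·0 + 0.12·h(square A)
h(square A) = 0.2·h(square E) + 0.26·h(square B) + 0.18·1 + 0.2·0 + 0.16·h(square A)
Solving: h(square E) = 0.4611, h(square B) = 0.5223, h(square A) = 0.4857.
Starting from square E, the probability is 0.4611.

0.4611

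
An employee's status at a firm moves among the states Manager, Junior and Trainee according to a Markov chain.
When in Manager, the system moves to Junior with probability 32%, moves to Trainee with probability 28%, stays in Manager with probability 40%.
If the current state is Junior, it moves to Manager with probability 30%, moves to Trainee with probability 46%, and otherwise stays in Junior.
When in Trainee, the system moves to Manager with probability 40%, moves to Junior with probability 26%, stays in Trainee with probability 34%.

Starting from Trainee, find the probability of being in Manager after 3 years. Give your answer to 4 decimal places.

Propagate the distribution vector 3 years from Trainee.
After 0 years: (0.0000, 0.0000, 1.0000)
After 1 year: (0.4000, 0.2600, 0.3400)
After 2 years: (0.3740, 0.2788, 0.3472)
After 3 years: (0.3721, 0.2769, 0.3510)
P(in Manager after 3 years) = 0.3721

0.3721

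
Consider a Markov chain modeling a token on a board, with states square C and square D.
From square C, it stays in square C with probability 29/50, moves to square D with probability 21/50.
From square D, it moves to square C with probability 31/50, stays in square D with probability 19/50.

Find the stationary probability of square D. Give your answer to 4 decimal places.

Let the stationary distribution be π with π = πP and π_1 + π_2 = 1.
π_1 = 0.58·π_1 + 0.62·π_2
Solving with the normalization constraint gives π = (0.5962, 0.4038).
So the stationary probability of square D is 0.4038.

0.4038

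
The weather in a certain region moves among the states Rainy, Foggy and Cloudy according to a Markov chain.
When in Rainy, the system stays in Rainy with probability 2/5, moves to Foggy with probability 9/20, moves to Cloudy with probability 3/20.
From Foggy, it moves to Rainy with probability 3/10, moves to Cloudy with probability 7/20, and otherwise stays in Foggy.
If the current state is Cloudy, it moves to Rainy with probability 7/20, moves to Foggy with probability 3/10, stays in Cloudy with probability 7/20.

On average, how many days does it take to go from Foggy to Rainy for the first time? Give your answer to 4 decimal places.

Let t(s) be the expected number of days to first reach Rainy from state s, with t(Rainy) = 0. Conditioning on the first day:
t(Foggy) = 1 + 0.35·t(Foggy) + 0.35·t(Cloudy)
t(Cloudy) = 1 + 0.3·t(Foggy) + 0.35·t(Cloudy)
Solving: t(Foggy) = 3.1496, t(Cloudy) = 2.9921.
Expected days from Foggy to Rainy: 3.1496.

3.1496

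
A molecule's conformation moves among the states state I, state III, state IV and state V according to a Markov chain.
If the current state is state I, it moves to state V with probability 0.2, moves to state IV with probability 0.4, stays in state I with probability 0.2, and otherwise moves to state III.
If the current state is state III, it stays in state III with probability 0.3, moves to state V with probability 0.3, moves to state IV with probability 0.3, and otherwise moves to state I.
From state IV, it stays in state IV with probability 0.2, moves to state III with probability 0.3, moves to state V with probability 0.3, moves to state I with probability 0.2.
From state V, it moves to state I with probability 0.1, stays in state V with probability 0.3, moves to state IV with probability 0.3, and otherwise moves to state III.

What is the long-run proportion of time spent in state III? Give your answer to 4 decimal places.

Let the stationary distribution be π with π = πP and π_1 + π_2 + π_3 + π_4 = 1.
π_1 = 0.2·π_1 + 0.1·π_2 + 0.2·π_3 + 0.1·π_4
π_2 = 0.2·π_1 + 0.3·π_2 + 0.3·π_3 + 0.3·π_4
π_3 = 0.4·π_1 + 0.3·π_2 + 0.2·π_3 + 0.3·π_4
Solving with the normalization constraint gives π = (0.1429, 0.2857, 0.2857, 0.2857).
So the stationary probability of state III is 0.2857.

0.2857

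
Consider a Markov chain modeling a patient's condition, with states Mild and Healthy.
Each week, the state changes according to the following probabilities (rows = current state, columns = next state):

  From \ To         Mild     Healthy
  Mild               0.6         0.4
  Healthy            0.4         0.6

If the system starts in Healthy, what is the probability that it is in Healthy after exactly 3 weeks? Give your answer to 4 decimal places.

Propagate the distribution vector 3 weeks from Healthy.
After 0 weeks: (0.0000, 1.0000)
After 1 week: (0.4000, 0.6000)
After 2 weeks: (0.4800, 0.5200)
After 3 weeks: (0.4960, 0.5040)
P(in Healthy after 3 weeks) = 0.5040

0.5040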